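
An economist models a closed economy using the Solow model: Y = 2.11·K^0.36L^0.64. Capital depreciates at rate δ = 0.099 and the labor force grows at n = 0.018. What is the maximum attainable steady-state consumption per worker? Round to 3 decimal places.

Break-even investment rate: n + δ = 0.018 + 0.099 = 0.117.
At the golden rule the marginal product of capital equals n+δ: 0.36·2.11·k^(0.36−1) = 0.117. Solving, k_gold = (0.36·2.11/0.117)^(1/0.64) ≈ 18.5940.
y_gold = 2.11·18.5940^0.36 ≈ 6.0431.
c_gold = y_gold − (n+δ)·k_gold = 6.0431 − 0.117·18.5940 ≈ 3.8676.

c_gold ≈ 3.868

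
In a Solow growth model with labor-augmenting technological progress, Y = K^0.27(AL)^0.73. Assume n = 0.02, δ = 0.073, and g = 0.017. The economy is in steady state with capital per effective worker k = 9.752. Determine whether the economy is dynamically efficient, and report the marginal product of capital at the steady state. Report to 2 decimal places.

n + g + δ = 0.02 + 0.017 + 0.073 = 0.11.
MPK = 0.27·k^(0.27−1) = 0.27·9.752^(-0.73) ≈ 0.0512.
MPK < 0.11, so the economy is dynamically inefficient (over-saving).

dynamically inefficient; MPK ≈ 0.05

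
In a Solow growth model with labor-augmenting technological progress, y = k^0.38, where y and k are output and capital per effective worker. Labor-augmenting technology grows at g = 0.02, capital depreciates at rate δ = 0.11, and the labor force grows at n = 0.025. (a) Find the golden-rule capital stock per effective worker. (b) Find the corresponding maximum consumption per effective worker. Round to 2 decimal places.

Break-even investment rate: n + g + δ = 0.025 + 0.02 + 0.11 = 0.155.
Golden rule sets MPK = n+g+δ: 0.38·k^(0.38−1) = 0.155, so k_gold = (0.38/0.155)^(1/0.62) ≈ 4.2476.
y_gold = 4.2476^0.38 ≈ 1.7326; c_gold = y_gold − 0.155·k_gold ≈ 1.0742.

(a) k_gold ≈ 4.25; (b) c_gold ≈ 1.07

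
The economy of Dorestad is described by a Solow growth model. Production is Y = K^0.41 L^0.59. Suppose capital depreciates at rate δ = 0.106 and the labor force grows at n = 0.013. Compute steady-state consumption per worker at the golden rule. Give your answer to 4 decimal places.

The effective depreciation rate is n + δ = 0.013 + 0.106 = 0.119.
Golden rule sets MPK = n+δ: 0.41·k^(0.41−1) = 0.119, so k_gold = (0.41/0.119)^(1/0.59) ≈ 8.1390.
y_gold = 8.1390^0.41 ≈ 2.3623.
c_gold = y_gold − (n+δ)·k_gold = 2.3623 − 0.119·8.1390 ≈ 1.3938.

c_gold ≈ 1.3938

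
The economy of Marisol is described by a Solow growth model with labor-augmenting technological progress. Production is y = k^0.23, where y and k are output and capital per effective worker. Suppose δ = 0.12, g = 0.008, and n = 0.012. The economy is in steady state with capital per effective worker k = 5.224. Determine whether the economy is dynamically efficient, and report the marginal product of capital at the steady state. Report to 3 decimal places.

dynamically inefficient; MPK ≈ 0.064

Capital per effective worker breaks even when investment replaces (n + g + δ)·k; here n + g + δ = 0.14.
MPK = 0.23·k^(0.23−1) = 0.23·5.224^(-0.77) ≈ 0.0644.
MPK < 0.14, so the economy is dynamically inefficient (over-saving).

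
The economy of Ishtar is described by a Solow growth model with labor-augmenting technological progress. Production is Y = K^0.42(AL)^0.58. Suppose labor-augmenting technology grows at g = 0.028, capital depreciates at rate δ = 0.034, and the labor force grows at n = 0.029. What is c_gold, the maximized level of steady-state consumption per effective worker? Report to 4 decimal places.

Capital per effective worker breaks even when investment replaces (n + g + δ)·k; here n + g + δ = 0.091.
Setting f'(k) = n+g+δ gives 0.42·k^(0.42−1) = 0.091, hence k_gold = (0.42/0.091)^(1/0.58) ≈ 13.9697.
y_gold = 13.9697^0.42 ≈ 3.0268.
c_gold = y_gold − (n+g+δ)·k_gold = 3.0268 − 0.091·13.9697 ≈ 1.7555.

c_gold ≈ 1.7555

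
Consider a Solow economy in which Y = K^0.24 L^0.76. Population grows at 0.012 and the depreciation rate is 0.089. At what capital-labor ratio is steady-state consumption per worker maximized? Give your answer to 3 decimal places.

k_gold ≈ 3.123

n + δ = 0.012 + 0.089 = 0.101.
Golden rule sets MPK = n+δ: 0.24·k^(0.24−1) = 0.101, so k_gold = (0.24/0.101)^(1/0.76) ≈ 3.1231.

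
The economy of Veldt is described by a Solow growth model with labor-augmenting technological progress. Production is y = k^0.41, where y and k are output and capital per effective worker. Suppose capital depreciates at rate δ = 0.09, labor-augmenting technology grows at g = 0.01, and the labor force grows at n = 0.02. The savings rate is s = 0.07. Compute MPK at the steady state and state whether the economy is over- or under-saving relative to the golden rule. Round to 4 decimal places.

under-saving; MPK ≈ 0.7029

Capital per effective worker breaks even when investment replaces (n + g + δ)·k; here n + g + δ = 0.12.
Steady-state k*: s·k^0.41 = 0.12·k gives k* = (0.07/0.12)^(1/0.59) ≈ 0.4011.
MPK = 0.41·0.4011^(-0.59) ≈ 0.7029.
MPK > n+g+δ = 0.12, so the economy is dynamically efficient (under-saving).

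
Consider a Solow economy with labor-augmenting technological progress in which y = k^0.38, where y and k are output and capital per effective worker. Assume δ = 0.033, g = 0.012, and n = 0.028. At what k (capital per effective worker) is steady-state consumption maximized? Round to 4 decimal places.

k_gold ≈ 14.3081

n + g + δ = 0.028 + 0.012 + 0.033 = 0.073.
Golden rule sets MPK = n+g+δ: 0.38·k^(0.38−1) = 0.073, so k_gold = (0.38/0.073)^(1/0.62) ≈ 14.3081.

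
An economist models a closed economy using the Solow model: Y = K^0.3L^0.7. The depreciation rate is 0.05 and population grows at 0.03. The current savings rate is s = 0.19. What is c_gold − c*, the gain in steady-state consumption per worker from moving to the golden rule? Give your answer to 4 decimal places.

Break-even investment rate: n + δ = 0.03 + 0.05 = 0.08.
Current steady state (s = 0.19): k* = (0.19/0.08)^(1/0.7) ≈ 3.4408, y* = 3.4408^0.3 ≈ 1.4488, c* = (1−0.19)·1.4488 ≈ 1.1735.
Maximizing c = f(k) − (n+δ)·k gives f'(k) = n+δ, i.e. 0.3·k^(0.3−1) = 0.08, so k_gold = (0.3/0.08)^(1/0.7) ≈ 6.6076.
y_gold = 6.6076^0.3 ≈ 1.7620, c_gold = y_gold − 0.08·k_gold ≈ 1.2334.
Gain: Δc = 1.2334 − 1.1735 ≈ 0.0599.

Δc ≈ 0.0599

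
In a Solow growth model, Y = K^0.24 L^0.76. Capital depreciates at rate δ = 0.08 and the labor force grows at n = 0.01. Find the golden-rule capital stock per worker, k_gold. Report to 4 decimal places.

The effective depreciation rate is n + δ = 0.01 + 0.08 = 0.09.
Maximizing c = f(k) − (n+δ)·k gives f'(k) = n+δ, i.e. 0.24·k^(0.24−1) = 0.09, so k_gold = (0.24/0.09)^(1/0.76) ≈ 3.6348.

k_gold ≈ 3.6348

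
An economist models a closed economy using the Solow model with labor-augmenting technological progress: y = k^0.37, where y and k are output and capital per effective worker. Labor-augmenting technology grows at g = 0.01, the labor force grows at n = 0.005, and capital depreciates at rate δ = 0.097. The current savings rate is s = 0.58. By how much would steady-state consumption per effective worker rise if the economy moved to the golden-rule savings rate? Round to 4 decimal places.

Break-even investment rate: n + g + δ = 0.005 + 0.01 + 0.097 = 0.112.
Current steady state (s = 0.58): k* = (0.58/0.112)^(1/0.63) ≈ 13.6040, y* = 13.6040^0.37 ≈ 2.6270, c* = (1−0.58)·2.6270 ≈ 1.1033.
At the golden rule the marginal product of capital equals n+g+δ: 0.37·k^(0.37−1) = 0.112. Solving, k_gold = (0.37/0.112)^(1/0.63) ≈ 6.6647.
y_gold = 6.6647^0.37 ≈ 2.0174, c_gold = y_gold − 0.112·k_gold ≈ 1.2710.
Gain: Δc = 1.2710 − 1.1033 ≈ 0.1677.

Δc ≈ 0.1677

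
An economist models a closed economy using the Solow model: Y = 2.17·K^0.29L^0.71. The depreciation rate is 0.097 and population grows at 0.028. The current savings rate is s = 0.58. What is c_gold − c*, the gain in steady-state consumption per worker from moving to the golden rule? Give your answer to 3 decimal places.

n + δ = 0.028 + 0.097 = 0.125.
Current steady state (s = 0.58): k* = (0.58·2.17/0.125)^(1/0.71) ≈ 25.8610, y* = 2.17·25.8610^0.29 ≈ 5.5735, c* = (1−0.58)·5.5735 ≈ 2.3409.
Setting f'(k) = n+δ gives 0.29·2.17·k^(0.29−1) = 0.125, hence k_gold = (0.29·2.17/0.125)^(1/0.71) ≈ 9.7422.
y_gold = 2.17·9.7422^0.29 ≈ 4.1992, c_gold = y_gold − 0.125·k_gold ≈ 2.9815.
Gain: Δc = 2.9815 − 2.3409 ≈ 0.6406.

Δc ≈ 0.641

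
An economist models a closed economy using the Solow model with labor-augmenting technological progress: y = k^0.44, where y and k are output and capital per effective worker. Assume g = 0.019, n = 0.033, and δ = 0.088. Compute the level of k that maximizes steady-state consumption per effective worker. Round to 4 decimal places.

k_gold ≈ 7.7282

Break-even investment rate: n + g + δ = 0.033 + 0.019 + 0.088 = 0.14.
Maximizing c = f(k) − (n+g+δ)·k gives f'(k) = n+g+δ, i.e. 0.44·k^(0.44−1) = 0.14, so k_gold = (0.44/0.14)^(1/0.56) ≈ 7.7282.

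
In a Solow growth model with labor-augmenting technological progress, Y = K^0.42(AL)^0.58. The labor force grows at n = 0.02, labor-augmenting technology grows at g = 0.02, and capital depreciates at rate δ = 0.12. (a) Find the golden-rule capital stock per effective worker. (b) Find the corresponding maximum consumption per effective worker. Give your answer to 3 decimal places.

(a) k_gold ≈ 5.280; (b) c_gold ≈ 1.167

Break-even investment rate: n + g + δ = 0.02 + 0.02 + 0.12 = 0.16.
Maximizing c = f(k) − (n+g+δ)·k gives f'(k) = n+g+δ, i.e. 0.42·k^(0.42−1) = 0.16, so k_gold = (0.42/0.16)^(1/0.58) ≈ 5.2800.
y_gold = 5.2800^0.42 ≈ 2.0114; c_gold = y_gold − 0.16·k_gold ≈ 1.1666.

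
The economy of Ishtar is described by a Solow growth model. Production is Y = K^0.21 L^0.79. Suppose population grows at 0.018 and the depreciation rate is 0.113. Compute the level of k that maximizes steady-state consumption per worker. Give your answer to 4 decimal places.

Capital per worker breaks even when investment replaces (n + δ)·k; here n + δ = 0.131.
At the golden rule the marginal product of capital equals n+δ: 0.21·k^(0.21−1) = 0.131. Solving, k_gold = (0.21/0.131)^(1/0.79) ≈ 1.8173.

k_gold ≈ 1.8173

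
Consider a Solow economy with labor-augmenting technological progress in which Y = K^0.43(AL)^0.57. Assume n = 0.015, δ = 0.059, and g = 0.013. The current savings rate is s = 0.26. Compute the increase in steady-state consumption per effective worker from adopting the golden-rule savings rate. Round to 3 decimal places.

Δc ≈ 0.213

n + g + δ = 0.015 + 0.013 + 0.059 = 0.087.
Current steady state (s = 0.26): k* = (0.26/0.087)^(1/0.57) ≈ 6.8254, y* = 6.8254^0.43 ≈ 2.2839, c* = (1−0.26)·2.2839 ≈ 1.6901.
Setting f'(k) = n+g+δ gives 0.43·k^(0.43−1) = 0.087, hence k_gold = (0.43/0.087)^(1/0.57) ≈ 16.4989.
y_gold = 16.4989^0.43 ≈ 3.3381, c_gold = y_gold − 0.087·k_gold ≈ 1.9027.
Gain: Δc = 1.9027 − 1.6901 ≈ 0.2127.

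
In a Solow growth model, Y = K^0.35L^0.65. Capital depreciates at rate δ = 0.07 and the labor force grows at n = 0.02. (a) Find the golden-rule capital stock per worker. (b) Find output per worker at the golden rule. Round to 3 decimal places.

(a) k_gold ≈ 8.080; (b) y_gold ≈ 2.078

Capital per worker breaks even when investment replaces (n + δ)·k; here n + δ = 0.09.
Maximizing c = f(k) − (n+δ)·k gives f'(k) = n+δ, i.e. 0.35·k^(0.35−1) = 0.09, so k_gold = (0.35/0.09)^(1/0.65) ≈ 8.0802.
y_gold = 8.0802^0.35 ≈ 2.0778.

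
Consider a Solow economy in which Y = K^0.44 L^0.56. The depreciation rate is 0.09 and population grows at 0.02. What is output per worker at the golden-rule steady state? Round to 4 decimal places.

Capital per worker breaks even when investment replaces (n + δ)·k; here n + δ = 0.11.
Golden rule sets MPK = n+δ: 0.44·k^(0.44−1) = 0.11, so k_gold = (0.44/0.11)^(1/0.56) ≈ 11.8880.
Output: y_gold = k_gold^0.44 = 11.8880^0.44 ≈ 2.9720.

y_gold ≈ 2.9720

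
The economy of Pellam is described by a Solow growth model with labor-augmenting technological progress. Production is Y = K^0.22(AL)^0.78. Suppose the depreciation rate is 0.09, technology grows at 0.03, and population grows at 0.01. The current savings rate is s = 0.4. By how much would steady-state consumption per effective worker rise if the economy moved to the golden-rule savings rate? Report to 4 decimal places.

Break-even investment rate: n + g + δ = 0.01 + 0.03 + 0.09 = 0.13.
Current steady state (s = 0.4): k* = (0.4/0.13)^(1/0.78) ≈ 4.2246, y* = 4.2246^0.22 ≈ 1.3730, c* = (1−0.4)·1.3730 ≈ 0.8238.
Setting f'(k) = n+g+δ gives 0.22·k^(0.22−1) = 0.13, hence k_gold = (0.22/0.13)^(1/0.78) ≈ 1.9630.
y_gold = 1.9630^0.22 ≈ 1.1600, c_gold = y_gold − 0.13·k_gold ≈ 0.9048.
Gain: Δc = 0.9048 − 0.8238 ≈ 0.0810.

Δc ≈ 0.0810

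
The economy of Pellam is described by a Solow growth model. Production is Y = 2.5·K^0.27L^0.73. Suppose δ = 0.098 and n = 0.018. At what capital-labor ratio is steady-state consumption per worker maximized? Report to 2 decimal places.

k_gold ≈ 11.16

n + δ = 0.018 + 0.098 = 0.116.
Setting f'(k) = n+δ gives 0.27·2.5·k^(0.27−1) = 0.116, hence k_gold = (0.27·2.5/0.116)^(1/0.73) ≈ 11.1618.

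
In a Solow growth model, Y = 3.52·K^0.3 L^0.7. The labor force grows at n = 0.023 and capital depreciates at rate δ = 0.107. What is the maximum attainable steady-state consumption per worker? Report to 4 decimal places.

c_gold ≈ 6.0467

Capital per worker breaks even when investment replaces (n + δ)·k; here n + δ = 0.13.
Setting f'(k) = n+δ gives 0.3·3.52·k^(0.3−1) = 0.13, hence k_gold = (0.3·3.52/0.13)^(1/0.7) ≈ 19.9343.
y_gold = 3.52·19.9343^0.3 ≈ 8.6382.
c_gold = y_gold − (n+δ)·k_gold = 8.6382 − 0.13·19.9343 ≈ 6.0467.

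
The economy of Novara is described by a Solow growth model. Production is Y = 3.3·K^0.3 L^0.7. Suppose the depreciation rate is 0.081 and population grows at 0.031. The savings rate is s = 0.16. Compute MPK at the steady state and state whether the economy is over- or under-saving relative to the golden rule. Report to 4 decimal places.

Capital per worker breaks even when investment replaces (n + δ)·k; here n + δ = 0.112.
Steady-state k*: s·A·k^0.3 = 0.112·k gives k* = (0.16·3.3/0.112)^(1/0.7) ≈ 9.1627.
MPK = 0.3·3.3·9.1627^(-0.7) ≈ 0.2100.
MPK > n+δ = 0.112, so the economy is dynamically efficient (under-saving).

under-saving; MPK ≈ 0.2100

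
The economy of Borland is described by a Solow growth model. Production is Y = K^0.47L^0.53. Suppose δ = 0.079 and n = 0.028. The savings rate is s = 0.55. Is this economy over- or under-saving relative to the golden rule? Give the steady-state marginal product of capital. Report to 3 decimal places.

over-saving; MPK ≈ 0.091

n + δ = 0.028 + 0.079 = 0.107.
Steady-state k*: s·k^0.47 = 0.107·k gives k* = (0.55/0.107)^(1/0.53) ≈ 21.9518.
MPK = 0.47·21.9518^(-0.53) ≈ 0.0914.
MPK < n+δ = 0.107, so the economy is dynamically inefficient (over-saving).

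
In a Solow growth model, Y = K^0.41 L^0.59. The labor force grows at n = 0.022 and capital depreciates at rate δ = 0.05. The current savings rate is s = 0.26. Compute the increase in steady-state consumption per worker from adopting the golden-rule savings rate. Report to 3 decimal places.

Break-even investment rate: n + δ = 0.022 + 0.05 = 0.072.
Current steady state (s = 0.26): k* = (0.26/0.072)^(1/0.59) ≈ 8.8136, y* = 8.8136^0.41 ≈ 2.4407, c* = (1−0.26)·2.4407 ≈ 1.8061.
Setting f'(k) = n+δ gives 0.41·k^(0.41−1) = 0.072, hence k_gold = (0.41/0.072)^(1/0.59) ≈ 19.0733.
y_gold = 19.0733^0.41 ≈ 3.3495, c_gold = y_gold − 0.072·k_gold ≈ 1.9762.
Gain: Δc = 1.9762 − 1.8061 ≈ 0.1701.

Δc ≈ 0.170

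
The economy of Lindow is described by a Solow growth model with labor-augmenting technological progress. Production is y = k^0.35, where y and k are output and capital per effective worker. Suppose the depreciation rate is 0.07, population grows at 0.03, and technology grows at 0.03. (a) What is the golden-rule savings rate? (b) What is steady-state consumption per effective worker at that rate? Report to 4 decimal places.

Capital per effective worker breaks even when investment replaces (n + g + δ)·k; here n + g + δ = 0.13.
For Cobb-Douglas, s_gold equals capital's share: s_gold = 0.35.
Golden rule sets MPK = n+g+δ: 0.35·k^(0.35−1) = 0.13, so k_gold = (0.35/0.13)^(1/0.65) ≈ 4.5891.
y_gold = 4.5891^0.35 ≈ 1.7045; c_gold = (1−0.35)·y_gold ≈ 1.1079.

(a) s_gold = 0.3500; (b) c_gold ≈ 1.1079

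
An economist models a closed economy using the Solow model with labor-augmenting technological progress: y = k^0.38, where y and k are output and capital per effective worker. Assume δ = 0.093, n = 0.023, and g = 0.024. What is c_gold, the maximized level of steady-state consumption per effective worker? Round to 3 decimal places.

c_gold ≈ 1.143

n + g + δ = 0.023 + 0.024 + 0.093 = 0.14.
Golden rule sets MPK = n+g+δ: 0.38·k^(0.38−1) = 0.14, so k_gold = (0.38/0.14)^(1/0.62) ≈ 5.0055.
y_gold = 5.0055^0.38 ≈ 1.8441.
c_gold = y_gold − (n+g+δ)·k_gold = 1.8441 − 0.14·5.0055 ≈ 1.1434.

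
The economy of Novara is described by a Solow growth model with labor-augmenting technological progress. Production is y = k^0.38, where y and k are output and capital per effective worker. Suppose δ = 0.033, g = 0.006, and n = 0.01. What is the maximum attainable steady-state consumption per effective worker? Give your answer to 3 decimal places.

Break-even investment rate: n + g + δ = 0.01 + 0.006 + 0.033 = 0.049.
Setting f'(k) = n+g+δ gives 0.38·k^(0.38−1) = 0.049, hence k_gold = (0.38/0.049)^(1/0.62) ≈ 27.2156.
y_gold = 27.2156^0.38 ≈ 3.5094.
c_gold = y_gold − (n+g+δ)·k_gold = 3.5094 − 0.049·27.2156 ≈ 2.1758.

c_gold ≈ 2.176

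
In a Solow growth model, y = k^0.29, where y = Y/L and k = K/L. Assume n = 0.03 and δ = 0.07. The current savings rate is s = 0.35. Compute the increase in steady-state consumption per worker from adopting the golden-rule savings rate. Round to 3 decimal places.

Capital per worker breaks even when investment replaces (n + δ)·k; here n + δ = 0.1.
Current steady state (s = 0.35): k* = (0.35/0.1)^(1/0.71) ≈ 5.8384, y* = 5.8384^0.29 ≈ 1.6681, c* = (1−0.35)·1.6681 ≈ 1.0843.
Setting f'(k) = n+δ gives 0.29·k^(0.29−1) = 0.1, hence k_gold = (0.29/0.1)^(1/0.71) ≈ 4.4799.
y_gold = 4.4799^0.29 ≈ 1.5448, c_gold = y_gold − 0.1·k_gold ≈ 1.0968.
Gain: Δc = 1.0968 − 1.0843 ≈ 0.0125.

Δc ≈ 0.013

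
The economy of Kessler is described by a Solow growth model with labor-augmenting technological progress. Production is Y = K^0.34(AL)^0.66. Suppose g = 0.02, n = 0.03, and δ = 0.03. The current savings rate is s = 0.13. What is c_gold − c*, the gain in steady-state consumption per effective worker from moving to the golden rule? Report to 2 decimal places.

Break-even investment rate: n + g + δ = 0.03 + 0.02 + 0.03 = 0.08.
Current steady state (s = 0.13): k* = (0.13/0.08)^(1/0.66) ≈ 2.0868, y* = 2.0868^0.34 ≈ 1.2842, c* = (1−0.13)·1.2842 ≈ 1.1172.
Golden rule sets MPK = n+g+δ: 0.34·k^(0.34−1) = 0.08, so k_gold = (0.34/0.08)^(1/0.66) ≈ 8.9558.
y_gold = 8.9558^0.34 ≈ 2.1072, c_gold = y_gold − 0.08·k_gold ≈ 1.3908.
Gain: Δc = 1.3908 − 1.1172 ≈ 0.2736.

Δc ≈ 0.27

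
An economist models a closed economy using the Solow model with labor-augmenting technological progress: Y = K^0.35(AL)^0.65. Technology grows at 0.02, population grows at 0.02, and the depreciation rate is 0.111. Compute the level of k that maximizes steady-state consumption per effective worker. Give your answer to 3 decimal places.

The effective depreciation rate is n + g + δ = 0.02 + 0.02 + 0.111 = 0.151.
Maximizing c = f(k) − (n+g+δ)·k gives f'(k) = n+g+δ, i.e. 0.35·k^(0.35−1) = 0.151, so k_gold = (0.35/0.151)^(1/0.65) ≈ 3.6448.

k_gold ≈ 3.645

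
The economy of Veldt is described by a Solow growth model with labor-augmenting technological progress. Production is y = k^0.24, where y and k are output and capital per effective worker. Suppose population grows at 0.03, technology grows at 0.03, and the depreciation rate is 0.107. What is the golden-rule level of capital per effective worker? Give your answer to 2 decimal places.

Capital per effective worker breaks even when investment replaces (n + g + δ)·k; here n + g + δ = 0.167.
Setting f'(k) = n+g+δ gives 0.24·k^(0.24−1) = 0.167, hence k_gold = (0.24/0.167)^(1/0.76) ≈ 1.6115.

k_gold ≈ 1.61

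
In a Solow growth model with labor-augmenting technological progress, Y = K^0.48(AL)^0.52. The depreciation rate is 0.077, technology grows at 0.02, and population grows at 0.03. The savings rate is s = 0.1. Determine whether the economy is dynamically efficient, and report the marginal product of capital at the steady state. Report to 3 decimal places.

dynamically efficient; MPK ≈ 0.610

The effective depreciation rate is n + g + δ = 0.03 + 0.02 + 0.077 = 0.127.
Steady-state k*: s·k^0.48 = 0.127·k gives k* = (0.1/0.127)^(1/0.52) ≈ 0.6315.
MPK = 0.48·0.6315^(-0.52) ≈ 0.6096.
MPK > n+g+δ = 0.127, so the economy is dynamically efficient (under-saving).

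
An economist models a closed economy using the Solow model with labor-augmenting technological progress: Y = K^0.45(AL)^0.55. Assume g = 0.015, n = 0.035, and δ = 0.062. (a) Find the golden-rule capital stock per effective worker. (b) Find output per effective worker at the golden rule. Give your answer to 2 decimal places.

(a) k_gold ≈ 12.54; (b) y_gold ≈ 3.12

Capital per effective worker breaks even when investment replaces (n + g + δ)·k; here n + g + δ = 0.112.
Golden rule sets MPK = n+g+δ: 0.45·k^(0.45−1) = 0.112, so k_gold = (0.45/0.112)^(1/0.55) ≈ 12.5364.
y_gold = 12.5364^0.45 ≈ 3.1202.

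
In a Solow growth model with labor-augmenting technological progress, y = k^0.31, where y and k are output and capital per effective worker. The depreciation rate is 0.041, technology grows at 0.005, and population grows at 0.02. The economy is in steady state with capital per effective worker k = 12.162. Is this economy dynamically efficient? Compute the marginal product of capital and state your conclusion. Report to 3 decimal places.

Capital per effective worker breaks even when investment replaces (n + g + δ)·k; here n + g + δ = 0.066.
MPK = 0.31·k^(0.31−1) = 0.31·12.162^(-0.69) ≈ 0.0553.
MPK < 0.066, so the economy is dynamically inefficient (over-saving).

dynamically inefficient; MPK ≈ 0.055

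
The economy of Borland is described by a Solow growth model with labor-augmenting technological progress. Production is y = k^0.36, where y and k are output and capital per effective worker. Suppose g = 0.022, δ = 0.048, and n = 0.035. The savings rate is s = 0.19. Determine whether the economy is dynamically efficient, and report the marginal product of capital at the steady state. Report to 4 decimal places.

Capital per effective worker breaks even when investment replaces (n + g + δ)·k; here n + g + δ = 0.105.
Steady-state k*: s·k^0.36 = 0.105·k gives k* = (0.19/0.105)^(1/0.64) ≈ 2.5261.
MPK = 0.36·2.5261^(-0.64) ≈ 0.1989.
MPK > n+g+δ = 0.105, so the economy is dynamically efficient (under-saving).

dynamically efficient; MPK ≈ 0.1989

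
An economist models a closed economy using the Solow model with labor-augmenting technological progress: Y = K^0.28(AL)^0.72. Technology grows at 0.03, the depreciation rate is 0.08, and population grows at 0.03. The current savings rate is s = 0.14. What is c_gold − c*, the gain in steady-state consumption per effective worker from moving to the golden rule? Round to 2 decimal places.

n + g + δ = 0.03 + 0.03 + 0.08 = 0.14.
Current steady state (s = 0.14): k* = (0.14/0.14)^(1/0.72) ≈ 1.0000, y* = 1.0000^0.28 ≈ 1.0000, c* = (1−0.14)·1.0000 ≈ 0.8600.
At the golden rule the marginal product of capital equals n+g+δ: 0.28·k^(0.28−1) = 0.14. Solving, k_gold = (0.28/0.14)^(1/0.72) ≈ 2.6188.
y_gold = 2.6188^0.28 ≈ 1.3094, c_gold = y_gold − 0.14·k_gold ≈ 0.9428.
Gain: Δc = 0.9428 − 0.8600 ≈ 0.0828.

Δc ≈ 0.08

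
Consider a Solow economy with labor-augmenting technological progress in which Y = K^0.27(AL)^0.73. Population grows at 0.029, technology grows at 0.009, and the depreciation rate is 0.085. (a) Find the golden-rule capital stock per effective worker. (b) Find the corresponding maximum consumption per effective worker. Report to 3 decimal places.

n + g + δ = 0.029 + 0.009 + 0.085 = 0.123.
Golden rule sets MPK = n+g+δ: 0.27·k^(0.27−1) = 0.123, so k_gold = (0.27/0.123)^(1/0.73) ≈ 2.9360.
y_gold = 2.9360^0.27 ≈ 1.3375; c_gold = y_gold − 0.123·k_gold ≈ 0.9764.

(a) k_gold ≈ 2.936; (b) c_gold ≈ 0.976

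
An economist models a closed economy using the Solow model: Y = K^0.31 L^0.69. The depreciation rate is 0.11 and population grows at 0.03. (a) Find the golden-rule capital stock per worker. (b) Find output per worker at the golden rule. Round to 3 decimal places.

(a) k_gold ≈ 3.165; (b) y_gold ≈ 1.429

Break-even investment rate: n + δ = 0.03 + 0.11 = 0.14.
Maximizing c = f(k) − (n+δ)·k gives f'(k) = n+δ, i.e. 0.31·k^(0.31−1) = 0.14, so k_gold = (0.31/0.14)^(1/0.69) ≈ 3.1647.
y_gold = 3.1647^0.31 ≈ 1.4292.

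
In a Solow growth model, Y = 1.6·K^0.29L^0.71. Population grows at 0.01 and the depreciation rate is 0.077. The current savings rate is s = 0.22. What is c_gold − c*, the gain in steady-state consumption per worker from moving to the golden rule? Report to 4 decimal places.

Δc ≈ 0.0419

The effective depreciation rate is n + δ = 0.01 + 0.077 = 0.087.
Current steady state (s = 0.22): k* = (0.22·1.6/0.087)^(1/0.71) ≈ 7.1608, y* = 1.6·7.1608^0.29 ≈ 2.8318, c* = (1−0.22)·2.8318 ≈ 2.2088.
Maximizing c = f(k) − (n+δ)·k gives f'(k) = n+δ, i.e. 0.29·1.6·k^(0.29−1) = 0.087, so k_gold = (0.29·1.6/0.087)^(1/0.71) ≈ 10.5668.
y_gold = 1.6·10.5668^0.29 ≈ 3.1700, c_gold = y_gold − 0.087·k_gold ≈ 2.2507.
Gain: Δc = 2.2507 − 2.2088 ≈ 0.0419.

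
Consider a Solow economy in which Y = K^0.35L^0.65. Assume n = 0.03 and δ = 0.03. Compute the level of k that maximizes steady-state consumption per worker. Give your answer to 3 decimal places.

k_gold ≈ 15.078

Break-even investment rate: n + δ = 0.03 + 0.03 = 0.06.
Golden rule sets MPK = n+δ: 0.35·k^(0.35−1) = 0.06, so k_gold = (0.35/0.06)^(1/0.65) ≈ 15.0776.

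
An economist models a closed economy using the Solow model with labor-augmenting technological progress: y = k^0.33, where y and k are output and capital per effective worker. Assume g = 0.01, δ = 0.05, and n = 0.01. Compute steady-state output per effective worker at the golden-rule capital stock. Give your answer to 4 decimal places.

y_gold ≈ 2.1463

The effective depreciation rate is n + g + δ = 0.01 + 0.01 + 0.05 = 0.07.
At the golden rule the marginal product of capital equals n+g+δ: 0.33·k^(0.33−1) = 0.07. Solving, k_gold = (0.33/0.07)^(1/0.67) ≈ 10.1181.
Output: y_gold = k_gold^0.33 = 10.1181^0.33 ≈ 2.1463.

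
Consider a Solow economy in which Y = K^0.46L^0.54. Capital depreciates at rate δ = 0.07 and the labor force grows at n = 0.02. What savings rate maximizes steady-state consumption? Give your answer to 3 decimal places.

Capital per worker breaks even when investment replaces (n + δ)·k; here n + δ = 0.09.
At the golden rule MPK = n+δ, and in any Cobb-Douglas steady state s = (n+δ)·k/y = MPK·k/y = capital's share 0.46.

s_gold = 0.460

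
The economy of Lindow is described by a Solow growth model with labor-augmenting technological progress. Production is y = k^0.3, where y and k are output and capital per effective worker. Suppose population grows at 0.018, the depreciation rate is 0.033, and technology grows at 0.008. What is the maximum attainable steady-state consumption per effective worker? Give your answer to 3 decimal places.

The effective depreciation rate is n + g + δ = 0.018 + 0.008 + 0.033 = 0.059.
Golden rule sets MPK = n+g+δ: 0.3·k^(0.3−1) = 0.059, so k_gold = (0.3/0.059)^(1/0.7) ≈ 10.2084.
y_gold = 10.2084^0.3 ≈ 2.0076.
c_gold = y_gold − (n+g+δ)·k_gold = 2.0076 − 0.059·10.2084 ≈ 1.4054.

c_gold ≈ 1.405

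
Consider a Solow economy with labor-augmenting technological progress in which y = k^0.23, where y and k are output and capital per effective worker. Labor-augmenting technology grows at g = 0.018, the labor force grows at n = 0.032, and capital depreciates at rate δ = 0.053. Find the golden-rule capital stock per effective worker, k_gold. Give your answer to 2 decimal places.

k_gold ≈ 2.84

n + g + δ = 0.032 + 0.018 + 0.053 = 0.103.
At the golden rule the marginal product of capital equals n+g+δ: 0.23·k^(0.23−1) = 0.103. Solving, k_gold = (0.23/0.103)^(1/0.77) ≈ 2.8386.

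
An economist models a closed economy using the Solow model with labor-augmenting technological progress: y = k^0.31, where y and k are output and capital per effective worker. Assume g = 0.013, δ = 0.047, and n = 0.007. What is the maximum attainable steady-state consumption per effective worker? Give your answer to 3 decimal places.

Capital per effective worker breaks even when investment replaces (n + g + δ)·k; here n + g + δ = 0.067.
Setting f'(k) = n+g+δ gives 0.31·k^(0.31−1) = 0.067, hence k_gold = (0.31/0.067)^(1/0.69) ≈ 9.2084.
y_gold = 9.2084^0.31 ≈ 1.9902.
c_gold = y_gold − (n+g+δ)·k_gold = 1.9902 − 0.067·9.2084 ≈ 1.3732.

c_gold ≈ 1.373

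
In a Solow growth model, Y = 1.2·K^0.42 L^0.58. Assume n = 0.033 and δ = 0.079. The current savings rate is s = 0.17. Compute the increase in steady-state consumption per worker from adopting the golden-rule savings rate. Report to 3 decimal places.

Break-even investment rate: n + δ = 0.033 + 0.079 = 0.112.
Current steady state (s = 0.17): k* = (0.17·1.2/0.112)^(1/0.58) ≈ 2.8118, y* = 1.2·2.8118^0.42 ≈ 1.8525, c* = (1−0.17)·1.8525 ≈ 1.5376.
Golden rule sets MPK = n+δ: 0.42·1.2·k^(0.42−1) = 0.112, so k_gold = (0.42·1.2/0.112)^(1/0.58) ≈ 13.3730.
y_gold = 1.2·13.3730^0.42 ≈ 3.5661, c_gold = y_gold − 0.112·k_gold ≈ 2.0684.
Gain: Δc = 2.0684 − 1.5376 ≈ 0.5308.

Δc ≈ 0.531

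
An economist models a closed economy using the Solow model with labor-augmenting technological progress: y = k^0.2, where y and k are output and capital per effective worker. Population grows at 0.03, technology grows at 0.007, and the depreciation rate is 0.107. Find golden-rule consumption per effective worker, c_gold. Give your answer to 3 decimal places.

c_gold ≈ 0.868

The effective depreciation rate is n + g + δ = 0.03 + 0.007 + 0.107 = 0.144.
Maximizing c = f(k) − (n+g+δ)·k gives f'(k) = n+g+δ, i.e. 0.2·k^(0.2−1) = 0.144, so k_gold = (0.2/0.144)^(1/0.8) ≈ 1.5078.
y_gold = 1.5078^0.2 ≈ 1.0856.
c_gold = y_gold − (n+g+δ)·k_gold = 1.0856 − 0.144·1.5078 ≈ 0.8685.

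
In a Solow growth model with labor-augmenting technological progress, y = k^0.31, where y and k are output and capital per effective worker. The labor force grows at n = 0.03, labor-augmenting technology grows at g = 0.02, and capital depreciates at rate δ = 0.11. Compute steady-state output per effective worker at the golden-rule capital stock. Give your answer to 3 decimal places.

y_gold ≈ 1.346

n + g + δ = 0.03 + 0.02 + 0.11 = 0.16.
Setting f'(k) = n+g+δ gives 0.31·k^(0.31−1) = 0.16, hence k_gold = (0.31/0.16)^(1/0.69) ≈ 2.6079.
Output: y_gold = k_gold^0.31 = 2.6079^0.31 ≈ 1.3460.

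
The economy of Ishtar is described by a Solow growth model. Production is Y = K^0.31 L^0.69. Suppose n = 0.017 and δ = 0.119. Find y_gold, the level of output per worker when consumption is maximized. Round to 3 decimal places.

The effective depreciation rate is n + δ = 0.017 + 0.119 = 0.136.
Setting f'(k) = n+δ gives 0.31·k^(0.31−1) = 0.136, hence k_gold = (0.31/0.136)^(1/0.69) ≈ 3.3005.
Output: y_gold = k_gold^0.31 = 3.3005^0.31 ≈ 1.4480.

y_gold ≈ 1.448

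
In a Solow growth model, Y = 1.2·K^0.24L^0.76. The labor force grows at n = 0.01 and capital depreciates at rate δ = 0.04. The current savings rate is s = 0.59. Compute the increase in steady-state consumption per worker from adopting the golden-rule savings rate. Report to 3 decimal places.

Δc ≈ 0.449

n + δ = 0.01 + 0.04 = 0.05.
Current steady state (s = 0.59): k* = (0.59·1.2/0.05)^(1/0.76) ≈ 32.7007, y* = 1.2·32.7007^0.24 ≈ 2.7712, c* = (1−0.59)·2.7712 ≈ 1.1362.
Maximizing c = f(k) − (n+δ)·k gives f'(k) = n+δ, i.e. 0.24·1.2·k^(0.24−1) = 0.05, so k_gold = (0.24·1.2/0.05)^(1/0.76) ≈ 10.0128.
y_gold = 1.2·10.0128^0.24 ≈ 2.0860, c_gold = y_gold − 0.05·k_gold ≈ 1.5854.
Gain: Δc = 1.5854 − 1.1362 ≈ 0.4492.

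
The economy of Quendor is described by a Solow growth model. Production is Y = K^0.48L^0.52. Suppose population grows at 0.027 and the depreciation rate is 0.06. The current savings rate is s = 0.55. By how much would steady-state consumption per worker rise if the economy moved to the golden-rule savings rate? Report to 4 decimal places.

The effective depreciation rate is n + δ = 0.027 + 0.06 = 0.087.
Current steady state (s = 0.55): k* = (0.55/0.087)^(1/0.52) ≈ 34.6804, y* = 34.6804^0.48 ≈ 5.4858, c* = (1−0.55)·5.4858 ≈ 2.4686.
Setting f'(k) = n+δ gives 0.48·k^(0.48−1) = 0.087, hence k_gold = (0.48/0.087)^(1/0.52) ≈ 26.6924.
y_gold = 26.6924^0.48 ≈ 4.8380, c_gold = y_gold − 0.087·k_gold ≈ 2.5158.
Gain: Δc = 2.5158 − 2.4686 ≈ 0.0472.

Δc ≈ 0.0472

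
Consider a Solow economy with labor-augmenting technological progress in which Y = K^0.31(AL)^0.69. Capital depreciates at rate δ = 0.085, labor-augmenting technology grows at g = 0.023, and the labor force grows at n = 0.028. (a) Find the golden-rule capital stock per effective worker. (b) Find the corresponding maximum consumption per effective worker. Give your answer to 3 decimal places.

(a) k_gold ≈ 3.301; (b) c_gold ≈ 0.999

Break-even investment rate: n + g + δ = 0.028 + 0.023 + 0.085 = 0.136.
At the golden rule the marginal product of capital equals n+g+δ: 0.31·k^(0.31−1) = 0.136. Solving, k_gold = (0.31/0.136)^(1/0.69) ≈ 3.3005.
y_gold = 3.3005^0.31 ≈ 1.4480; c_gold = y_gold − 0.136·k_gold ≈ 0.9991.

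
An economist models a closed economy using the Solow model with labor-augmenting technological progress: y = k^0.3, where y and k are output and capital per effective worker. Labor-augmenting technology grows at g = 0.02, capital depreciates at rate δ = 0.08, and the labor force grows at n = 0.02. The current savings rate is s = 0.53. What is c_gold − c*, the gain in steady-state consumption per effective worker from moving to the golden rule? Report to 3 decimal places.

Capital per effective worker breaks even when investment replaces (n + g + δ)·k; here n + g + δ = 0.12.
Current steady state (s = 0.53): k* = (0.53/0.12)^(1/0.7) ≈ 8.3476, y* = 8.3476^0.3 ≈ 1.8900, c* = (1−0.53)·1.8900 ≈ 0.8883.
Setting f'(k) = n+g+δ gives 0.3·k^(0.3−1) = 0.12, hence k_gold = (0.3/0.12)^(1/0.7) ≈ 3.7024.
y_gold = 3.7024^0.3 ≈ 1.4810, c_gold = y_gold − 0.12·k_gold ≈ 1.0367.
Gain: Δc = 1.0367 − 0.8883 ≈ 0.1484.

Δc ≈ 0.148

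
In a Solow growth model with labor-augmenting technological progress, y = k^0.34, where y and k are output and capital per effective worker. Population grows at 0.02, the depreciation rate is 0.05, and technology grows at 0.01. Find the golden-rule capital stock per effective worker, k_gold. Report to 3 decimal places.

Capital per effective worker breaks even when investment replaces (n + g + δ)·k; here n + g + δ = 0.08.
Maximizing c = f(k) − (n+g+δ)·k gives f'(k) = n+g+δ, i.e. 0.34·k^(0.34−1) = 0.08, so k_gold = (0.34/0.08)^(1/0.66) ≈ 8.9558.

k_gold ≈ 8.956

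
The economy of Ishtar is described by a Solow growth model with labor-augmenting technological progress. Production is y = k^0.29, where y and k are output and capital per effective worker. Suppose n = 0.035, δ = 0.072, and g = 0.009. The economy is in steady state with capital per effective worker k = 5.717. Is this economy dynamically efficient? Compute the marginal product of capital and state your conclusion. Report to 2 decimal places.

n + g + δ = 0.035 + 0.009 + 0.072 = 0.116.
MPK = 0.29·k^(0.29−1) = 0.29·5.717^(-0.71) ≈ 0.0841.
MPK < 0.116, so the economy is dynamically inefficient (over-saving).

dynamically inefficient; MPK ≈ 0.08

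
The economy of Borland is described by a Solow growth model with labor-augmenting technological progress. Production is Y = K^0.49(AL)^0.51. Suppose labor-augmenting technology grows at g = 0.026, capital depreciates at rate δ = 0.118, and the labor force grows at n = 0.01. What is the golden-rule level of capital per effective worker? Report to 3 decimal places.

k_gold ≈ 9.675

Capital per effective worker breaks even when investment replaces (n + g + δ)·k; here n + g + δ = 0.154.
At the golden rule the marginal product of capital equals n+g+δ: 0.49·k^(0.49−1) = 0.154. Solving, k_gold = (0.49/0.154)^(1/0.51) ≈ 9.6747.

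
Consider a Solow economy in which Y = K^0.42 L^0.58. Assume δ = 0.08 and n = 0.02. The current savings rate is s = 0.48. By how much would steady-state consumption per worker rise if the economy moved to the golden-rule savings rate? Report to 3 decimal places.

Δc ≈ 0.020

n + δ = 0.02 + 0.08 = 0.1.
Current steady state (s = 0.48): k* = (0.48/0.1)^(1/0.58) ≈ 14.9470, y* = 14.9470^0.42 ≈ 3.1140, c* = (1−0.48)·3.1140 ≈ 1.6193.
Setting f'(k) = n+δ gives 0.42·k^(0.42−1) = 0.1, hence k_gold = (0.42/0.1)^(1/0.58) ≈ 11.8732.
y_gold = 11.8732^0.42 ≈ 2.8270, c_gold = y_gold − 0.1·k_gold ≈ 1.6396.
Gain: Δc = 1.6396 − 1.6193 ≈ 0.0204.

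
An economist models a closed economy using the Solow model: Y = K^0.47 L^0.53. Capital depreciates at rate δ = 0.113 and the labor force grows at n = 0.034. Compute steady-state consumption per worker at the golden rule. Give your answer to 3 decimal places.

Break-even investment rate: n + δ = 0.034 + 0.113 = 0.147.
Setting f'(k) = n+δ gives 0.47·k^(0.47−1) = 0.147, hence k_gold = (0.47/0.147)^(1/0.53) ≈ 8.9622.
y_gold = 8.9622^0.47 ≈ 2.8031.
c_gold = y_gold − (n+δ)·k_gold = 2.8031 − 0.147·8.9622 ≈ 1.4856.

c_gold ≈ 1.486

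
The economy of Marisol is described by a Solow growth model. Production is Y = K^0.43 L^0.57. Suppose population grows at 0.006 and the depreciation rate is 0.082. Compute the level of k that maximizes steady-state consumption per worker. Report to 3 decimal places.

k_gold ≈ 16.171

The effective depreciation rate is n + δ = 0.006 + 0.082 = 0.088.
Setting f'(k) = n+δ gives 0.43·k^(0.43−1) = 0.088, hence k_gold = (0.43/0.088)^(1/0.57) ≈ 16.1714.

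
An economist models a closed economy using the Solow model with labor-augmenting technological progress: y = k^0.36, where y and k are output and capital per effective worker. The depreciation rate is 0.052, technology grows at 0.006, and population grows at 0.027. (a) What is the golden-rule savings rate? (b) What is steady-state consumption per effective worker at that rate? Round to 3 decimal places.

Capital per effective worker breaks even when investment replaces (n + g + δ)·k; here n + g + δ = 0.085.
For Cobb-Douglas, s_gold equals capital's share: s_gold = 0.36.
Maximizing c = f(k) − (n+g+δ)·k gives f'(k) = n+g+δ, i.e. 0.36·k^(0.36−1) = 0.085, so k_gold = (0.36/0.085)^(1/0.64) ≈ 9.5391.
y_gold = 9.5391^0.36 ≈ 2.2523; c_gold = (1−0.36)·y_gold ≈ 1.4415.

(a) s_gold = 0.360; (b) c_gold ≈ 1.441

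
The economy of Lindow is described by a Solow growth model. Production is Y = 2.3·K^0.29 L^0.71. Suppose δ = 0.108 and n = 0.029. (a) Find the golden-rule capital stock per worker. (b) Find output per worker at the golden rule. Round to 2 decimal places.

(a) k_gold ≈ 9.29; (b) y_gold ≈ 4.39

n + δ = 0.029 + 0.108 = 0.137.
Maximizing c = f(k) − (n+δ)·k gives f'(k) = n+δ, i.e. 0.29·2.3·k^(0.29−1) = 0.137, so k_gold = (0.29·2.3/0.137)^(1/0.71) ≈ 9.2934.
y_gold = 2.3·9.2934^0.29 ≈ 4.3903.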